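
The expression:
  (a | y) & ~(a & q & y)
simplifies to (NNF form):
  (a & ~y) | (y & ~a) | (y & ~q)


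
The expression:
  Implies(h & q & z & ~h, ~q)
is always true.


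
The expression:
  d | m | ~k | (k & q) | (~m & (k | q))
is always true.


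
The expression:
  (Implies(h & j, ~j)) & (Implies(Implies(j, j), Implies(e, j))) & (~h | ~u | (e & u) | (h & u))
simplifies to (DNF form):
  (j & ~h) | (~e & ~j)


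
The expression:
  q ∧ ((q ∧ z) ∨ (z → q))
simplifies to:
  q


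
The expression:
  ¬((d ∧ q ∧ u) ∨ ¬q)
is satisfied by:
  {q: True, u: False, d: False}
  {q: True, d: True, u: False}
  {q: True, u: True, d: False}


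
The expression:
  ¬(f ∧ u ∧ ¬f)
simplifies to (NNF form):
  True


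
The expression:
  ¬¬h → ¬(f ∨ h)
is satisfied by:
  {h: False}


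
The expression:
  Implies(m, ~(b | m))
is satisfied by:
  {m: False}


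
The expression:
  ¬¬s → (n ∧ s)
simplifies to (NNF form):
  n ∨ ¬s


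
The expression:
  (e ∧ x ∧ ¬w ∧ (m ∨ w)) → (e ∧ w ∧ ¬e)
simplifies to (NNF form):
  w ∨ ¬e ∨ ¬m ∨ ¬x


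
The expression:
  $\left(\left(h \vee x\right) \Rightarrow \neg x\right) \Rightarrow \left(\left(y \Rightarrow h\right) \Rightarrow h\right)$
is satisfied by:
  {y: True, h: True, x: True}
  {y: True, h: True, x: False}
  {y: True, x: True, h: False}
  {y: True, x: False, h: False}
  {h: True, x: True, y: False}
  {h: True, x: False, y: False}
  {x: True, h: False, y: False}


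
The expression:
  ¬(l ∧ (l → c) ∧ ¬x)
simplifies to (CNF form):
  x ∨ ¬c ∨ ¬l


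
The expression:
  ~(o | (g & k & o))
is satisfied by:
  {o: False}


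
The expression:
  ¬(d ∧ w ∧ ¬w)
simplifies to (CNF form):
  True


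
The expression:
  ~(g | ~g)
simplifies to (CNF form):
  False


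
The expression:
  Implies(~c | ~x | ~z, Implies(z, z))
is always true.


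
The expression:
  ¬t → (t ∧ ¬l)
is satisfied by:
  {t: True}


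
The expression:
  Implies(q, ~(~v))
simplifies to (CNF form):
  v | ~q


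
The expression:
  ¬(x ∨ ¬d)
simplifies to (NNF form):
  d ∧ ¬x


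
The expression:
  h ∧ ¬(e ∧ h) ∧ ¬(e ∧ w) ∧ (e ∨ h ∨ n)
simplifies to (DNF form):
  h ∧ ¬e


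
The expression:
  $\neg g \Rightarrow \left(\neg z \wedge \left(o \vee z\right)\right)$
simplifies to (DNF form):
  $g \vee \left(o \wedge \neg z\right)$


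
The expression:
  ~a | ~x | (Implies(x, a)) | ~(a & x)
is always true.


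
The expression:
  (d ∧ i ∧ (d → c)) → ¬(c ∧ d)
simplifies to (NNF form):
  ¬c ∨ ¬d ∨ ¬i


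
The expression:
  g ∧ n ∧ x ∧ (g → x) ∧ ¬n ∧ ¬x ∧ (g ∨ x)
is never true.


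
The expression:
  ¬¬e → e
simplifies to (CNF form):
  True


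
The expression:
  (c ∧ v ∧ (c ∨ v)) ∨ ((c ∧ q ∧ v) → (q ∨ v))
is always true.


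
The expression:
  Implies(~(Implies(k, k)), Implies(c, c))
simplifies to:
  True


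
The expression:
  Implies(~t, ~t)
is always true.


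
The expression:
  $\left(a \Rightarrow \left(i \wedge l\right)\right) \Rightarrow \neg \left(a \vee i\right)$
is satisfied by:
  {a: True, l: False, i: False}
  {l: False, i: False, a: False}
  {a: True, l: True, i: False}
  {l: True, a: False, i: False}
  {i: True, a: True, l: False}


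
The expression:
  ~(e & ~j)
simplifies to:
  j | ~e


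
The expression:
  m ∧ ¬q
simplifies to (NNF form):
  m ∧ ¬q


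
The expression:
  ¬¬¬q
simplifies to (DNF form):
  ¬q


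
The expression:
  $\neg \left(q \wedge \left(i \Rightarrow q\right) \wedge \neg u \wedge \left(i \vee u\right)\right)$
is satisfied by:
  {u: True, q: False, i: False}
  {u: False, q: False, i: False}
  {i: True, u: True, q: False}
  {i: True, u: False, q: False}
  {q: True, u: True, i: False}
  {q: True, u: False, i: False}
  {q: True, i: True, u: True}


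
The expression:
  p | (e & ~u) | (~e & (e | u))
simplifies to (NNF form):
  p | (e & ~u) | (u & ~e)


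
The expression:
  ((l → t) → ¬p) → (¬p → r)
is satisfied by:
  {r: True, p: True}
  {r: True, p: False}
  {p: True, r: False}


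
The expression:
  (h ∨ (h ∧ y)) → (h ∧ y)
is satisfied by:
  {y: True, h: False}
  {h: False, y: False}
  {h: True, y: True}


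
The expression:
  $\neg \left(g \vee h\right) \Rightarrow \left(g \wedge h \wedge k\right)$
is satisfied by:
  {g: True, h: True}
  {g: True, h: False}
  {h: True, g: False}


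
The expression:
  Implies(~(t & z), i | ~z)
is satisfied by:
  {i: True, t: True, z: False}
  {i: True, z: False, t: False}
  {t: True, z: False, i: False}
  {t: False, z: False, i: False}
  {i: True, t: True, z: True}
  {i: True, z: True, t: False}
  {t: True, z: True, i: False}


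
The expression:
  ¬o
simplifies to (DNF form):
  ¬o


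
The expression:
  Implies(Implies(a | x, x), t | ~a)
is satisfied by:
  {t: True, x: False, a: False}
  {x: False, a: False, t: False}
  {a: True, t: True, x: False}
  {a: True, x: False, t: False}
  {t: True, x: True, a: False}
  {x: True, t: False, a: False}
  {a: True, x: True, t: True}


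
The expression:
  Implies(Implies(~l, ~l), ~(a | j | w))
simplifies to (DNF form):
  ~a & ~j & ~w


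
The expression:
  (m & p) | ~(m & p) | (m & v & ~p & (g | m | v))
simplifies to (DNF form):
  True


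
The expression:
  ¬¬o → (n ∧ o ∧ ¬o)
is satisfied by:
  {o: False}


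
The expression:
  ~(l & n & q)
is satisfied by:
  {l: False, q: False, n: False}
  {n: True, l: False, q: False}
  {q: True, l: False, n: False}
  {n: True, q: True, l: False}
  {l: True, n: False, q: False}
  {n: True, l: True, q: False}
  {q: True, l: True, n: False}


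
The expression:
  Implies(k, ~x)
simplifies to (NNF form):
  ~k | ~x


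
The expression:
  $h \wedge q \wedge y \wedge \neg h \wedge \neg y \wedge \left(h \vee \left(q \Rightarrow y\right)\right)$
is never true.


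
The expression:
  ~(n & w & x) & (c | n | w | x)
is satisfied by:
  {c: True, w: False, n: False, x: False}
  {x: True, c: True, w: False, n: False}
  {x: True, w: False, c: False, n: False}
  {c: True, w: True, x: False, n: False}
  {w: True, x: False, c: False, n: False}
  {x: True, w: True, c: True, n: False}
  {x: True, w: True, c: False, n: False}
  {n: True, c: True, w: False, x: False}
  {n: True, w: False, c: False, x: False}
  {n: True, x: True, c: True, w: False}
  {n: True, x: True, w: False, c: False}
  {n: True, c: True, w: True, x: False}
  {n: True, w: True, c: False, x: False}


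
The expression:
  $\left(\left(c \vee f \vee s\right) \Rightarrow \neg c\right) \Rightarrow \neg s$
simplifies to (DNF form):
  $c \vee \neg s$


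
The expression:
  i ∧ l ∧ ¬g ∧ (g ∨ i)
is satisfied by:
  {i: True, l: True, g: False}


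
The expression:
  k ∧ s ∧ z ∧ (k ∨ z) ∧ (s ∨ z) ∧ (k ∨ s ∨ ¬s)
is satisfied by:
  {z: True, s: True, k: True}


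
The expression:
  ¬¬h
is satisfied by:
  {h: True}


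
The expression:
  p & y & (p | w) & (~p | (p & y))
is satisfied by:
  {p: True, y: True}


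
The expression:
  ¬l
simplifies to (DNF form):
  ¬l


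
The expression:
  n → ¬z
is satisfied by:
  {z: False, n: False}
  {n: True, z: False}
  {z: True, n: False}


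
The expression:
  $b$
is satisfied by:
  {b: True}


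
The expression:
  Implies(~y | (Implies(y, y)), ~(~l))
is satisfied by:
  {l: True}


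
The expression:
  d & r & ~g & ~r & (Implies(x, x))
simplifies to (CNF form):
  False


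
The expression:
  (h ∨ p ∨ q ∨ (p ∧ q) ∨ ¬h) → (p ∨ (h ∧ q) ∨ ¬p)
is always true.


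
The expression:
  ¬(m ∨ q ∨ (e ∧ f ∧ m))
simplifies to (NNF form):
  ¬m ∧ ¬q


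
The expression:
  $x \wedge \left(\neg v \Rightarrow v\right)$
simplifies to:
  $v \wedge x$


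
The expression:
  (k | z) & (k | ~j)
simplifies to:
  k | (z & ~j)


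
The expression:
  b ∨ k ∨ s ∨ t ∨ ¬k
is always true.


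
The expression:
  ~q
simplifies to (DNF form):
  ~q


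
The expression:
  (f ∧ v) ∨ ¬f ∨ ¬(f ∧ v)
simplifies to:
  True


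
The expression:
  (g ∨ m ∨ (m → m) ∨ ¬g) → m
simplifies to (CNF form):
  m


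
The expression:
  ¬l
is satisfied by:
  {l: False}


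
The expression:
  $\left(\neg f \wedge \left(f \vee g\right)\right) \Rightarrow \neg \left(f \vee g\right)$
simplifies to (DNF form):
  $f \vee \neg g$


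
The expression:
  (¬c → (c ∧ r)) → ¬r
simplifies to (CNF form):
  ¬c ∨ ¬r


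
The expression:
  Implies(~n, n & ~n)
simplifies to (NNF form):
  n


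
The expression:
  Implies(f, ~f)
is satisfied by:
  {f: False}


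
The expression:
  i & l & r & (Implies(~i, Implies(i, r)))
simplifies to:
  i & l & r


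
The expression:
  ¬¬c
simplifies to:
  c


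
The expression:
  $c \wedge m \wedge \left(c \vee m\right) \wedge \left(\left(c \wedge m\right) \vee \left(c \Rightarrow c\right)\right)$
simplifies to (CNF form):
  $c \wedge m$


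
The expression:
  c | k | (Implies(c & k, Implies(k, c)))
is always true.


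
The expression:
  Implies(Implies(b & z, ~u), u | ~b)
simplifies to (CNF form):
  u | ~b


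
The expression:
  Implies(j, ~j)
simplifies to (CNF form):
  ~j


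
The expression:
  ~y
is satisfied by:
  {y: False}


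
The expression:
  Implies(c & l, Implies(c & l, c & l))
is always true.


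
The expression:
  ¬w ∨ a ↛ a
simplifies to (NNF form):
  ¬w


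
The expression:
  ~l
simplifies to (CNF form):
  ~l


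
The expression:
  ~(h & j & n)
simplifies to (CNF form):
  ~h | ~j | ~n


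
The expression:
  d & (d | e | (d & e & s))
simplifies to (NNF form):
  d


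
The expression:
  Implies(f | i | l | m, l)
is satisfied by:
  {l: True, i: False, m: False, f: False}
  {f: True, l: True, i: False, m: False}
  {l: True, m: True, i: False, f: False}
  {f: True, l: True, m: True, i: False}
  {l: True, i: True, m: False, f: False}
  {l: True, f: True, i: True, m: False}
  {l: True, m: True, i: True, f: False}
  {f: True, l: True, m: True, i: True}
  {f: False, i: False, m: False, l: False}


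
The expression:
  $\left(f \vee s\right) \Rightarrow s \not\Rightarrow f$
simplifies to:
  $\neg f$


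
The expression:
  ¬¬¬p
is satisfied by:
  {p: False}


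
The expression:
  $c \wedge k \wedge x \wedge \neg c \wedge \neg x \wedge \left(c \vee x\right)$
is never true.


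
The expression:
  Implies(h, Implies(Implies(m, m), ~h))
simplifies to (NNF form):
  ~h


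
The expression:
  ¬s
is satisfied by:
  {s: False}


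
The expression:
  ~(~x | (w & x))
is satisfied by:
  {x: True, w: False}


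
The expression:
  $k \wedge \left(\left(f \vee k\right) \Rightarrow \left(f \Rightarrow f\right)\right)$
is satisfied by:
  {k: True}


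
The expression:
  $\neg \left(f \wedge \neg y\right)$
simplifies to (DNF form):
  $y \vee \neg f$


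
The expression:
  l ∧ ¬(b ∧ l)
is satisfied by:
  {l: True, b: False}


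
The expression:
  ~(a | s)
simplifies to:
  ~a & ~s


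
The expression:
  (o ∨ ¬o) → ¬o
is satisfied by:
  {o: False}


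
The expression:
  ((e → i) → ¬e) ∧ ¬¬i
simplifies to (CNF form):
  i ∧ ¬e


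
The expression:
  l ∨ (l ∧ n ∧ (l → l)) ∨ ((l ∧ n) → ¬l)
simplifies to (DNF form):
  True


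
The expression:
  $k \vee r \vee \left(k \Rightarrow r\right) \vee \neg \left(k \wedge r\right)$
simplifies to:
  $\text{True}$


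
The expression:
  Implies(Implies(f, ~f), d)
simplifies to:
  d | f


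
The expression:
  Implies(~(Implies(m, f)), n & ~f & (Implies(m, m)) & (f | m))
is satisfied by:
  {n: True, f: True, m: False}
  {n: True, f: False, m: False}
  {f: True, n: False, m: False}
  {n: False, f: False, m: False}
  {n: True, m: True, f: True}
  {n: True, m: True, f: False}
  {m: True, f: True, n: False}


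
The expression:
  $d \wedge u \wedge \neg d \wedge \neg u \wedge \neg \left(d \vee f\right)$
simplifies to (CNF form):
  $\text{False}$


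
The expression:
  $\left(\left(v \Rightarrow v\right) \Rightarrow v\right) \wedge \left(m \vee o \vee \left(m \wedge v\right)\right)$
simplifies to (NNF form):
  $v \wedge \left(m \vee o\right)$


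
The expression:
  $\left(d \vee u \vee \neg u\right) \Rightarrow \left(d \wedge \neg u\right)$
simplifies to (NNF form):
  $d \wedge \neg u$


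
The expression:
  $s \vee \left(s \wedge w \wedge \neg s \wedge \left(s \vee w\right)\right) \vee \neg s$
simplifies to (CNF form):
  $\text{True}$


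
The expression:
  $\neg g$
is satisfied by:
  {g: False}


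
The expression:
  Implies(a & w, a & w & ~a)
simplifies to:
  ~a | ~w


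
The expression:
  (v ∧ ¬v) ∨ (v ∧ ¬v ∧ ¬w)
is never true.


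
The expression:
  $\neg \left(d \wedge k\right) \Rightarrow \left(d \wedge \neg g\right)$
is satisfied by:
  {k: True, d: True, g: False}
  {d: True, g: False, k: False}
  {k: True, g: True, d: True}


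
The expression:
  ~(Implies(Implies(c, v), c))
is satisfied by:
  {c: False}


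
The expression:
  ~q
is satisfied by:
  {q: False}


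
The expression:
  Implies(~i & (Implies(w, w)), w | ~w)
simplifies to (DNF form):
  True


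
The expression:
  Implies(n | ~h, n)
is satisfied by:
  {n: True, h: True}
  {n: True, h: False}
  {h: True, n: False}


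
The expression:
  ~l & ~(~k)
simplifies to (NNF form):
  k & ~l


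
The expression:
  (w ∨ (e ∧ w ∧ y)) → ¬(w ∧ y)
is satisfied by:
  {w: False, y: False}
  {y: True, w: False}
  {w: True, y: False}


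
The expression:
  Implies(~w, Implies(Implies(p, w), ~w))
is always true.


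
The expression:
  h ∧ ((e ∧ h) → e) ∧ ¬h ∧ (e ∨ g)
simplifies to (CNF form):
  False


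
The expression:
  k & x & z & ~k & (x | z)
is never true.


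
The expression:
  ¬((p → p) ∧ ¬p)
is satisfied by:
  {p: True}


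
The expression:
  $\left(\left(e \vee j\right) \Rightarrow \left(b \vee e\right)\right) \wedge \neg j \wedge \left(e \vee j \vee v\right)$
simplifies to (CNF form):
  $\neg j \wedge \left(e \vee v\right)$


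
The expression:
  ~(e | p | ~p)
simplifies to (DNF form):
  False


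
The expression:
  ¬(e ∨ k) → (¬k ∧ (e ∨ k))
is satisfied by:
  {k: True, e: True}
  {k: True, e: False}
  {e: True, k: False}


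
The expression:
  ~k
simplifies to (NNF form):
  ~k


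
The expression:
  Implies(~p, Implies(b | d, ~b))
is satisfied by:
  {p: True, b: False}
  {b: False, p: False}
  {b: True, p: True}


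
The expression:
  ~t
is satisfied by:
  {t: False}


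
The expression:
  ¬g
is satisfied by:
  {g: False}


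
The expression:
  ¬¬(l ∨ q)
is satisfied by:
  {q: True, l: True}
  {q: True, l: False}
  {l: True, q: False}


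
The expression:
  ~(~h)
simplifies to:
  h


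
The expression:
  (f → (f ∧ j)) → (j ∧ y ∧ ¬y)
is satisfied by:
  {f: True, j: False}


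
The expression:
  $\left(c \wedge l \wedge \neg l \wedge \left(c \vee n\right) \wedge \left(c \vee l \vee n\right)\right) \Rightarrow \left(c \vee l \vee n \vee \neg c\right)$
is always true.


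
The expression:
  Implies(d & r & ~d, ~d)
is always true.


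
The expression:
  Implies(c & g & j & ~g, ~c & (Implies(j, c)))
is always true.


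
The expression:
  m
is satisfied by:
  {m: True}


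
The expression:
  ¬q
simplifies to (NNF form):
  ¬q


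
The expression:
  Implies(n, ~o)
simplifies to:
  ~n | ~o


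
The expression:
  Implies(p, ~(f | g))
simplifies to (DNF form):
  ~p | (~f & ~g)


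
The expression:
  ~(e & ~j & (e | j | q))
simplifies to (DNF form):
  j | ~e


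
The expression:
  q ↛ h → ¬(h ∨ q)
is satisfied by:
  {h: True, q: False}
  {q: False, h: False}
  {q: True, h: True}


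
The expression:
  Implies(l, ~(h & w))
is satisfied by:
  {l: False, w: False, h: False}
  {h: True, l: False, w: False}
  {w: True, l: False, h: False}
  {h: True, w: True, l: False}
  {l: True, h: False, w: False}
  {h: True, l: True, w: False}
  {w: True, l: True, h: False}


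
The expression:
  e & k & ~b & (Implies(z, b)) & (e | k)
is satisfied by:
  {e: True, k: True, z: False, b: False}


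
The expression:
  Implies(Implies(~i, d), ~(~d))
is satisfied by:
  {d: True, i: False}
  {i: False, d: False}
  {i: True, d: True}


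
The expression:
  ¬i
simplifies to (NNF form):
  ¬i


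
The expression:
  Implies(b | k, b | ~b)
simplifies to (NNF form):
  True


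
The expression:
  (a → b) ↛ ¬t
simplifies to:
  t ∧ (b ∨ ¬a)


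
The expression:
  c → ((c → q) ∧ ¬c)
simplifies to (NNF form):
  ¬c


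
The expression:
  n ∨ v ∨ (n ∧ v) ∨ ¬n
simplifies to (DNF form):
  True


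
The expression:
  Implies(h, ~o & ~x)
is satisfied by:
  {o: False, h: False, x: False}
  {x: True, o: False, h: False}
  {o: True, x: False, h: False}
  {x: True, o: True, h: False}
  {h: True, x: False, o: False}


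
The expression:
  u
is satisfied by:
  {u: True}


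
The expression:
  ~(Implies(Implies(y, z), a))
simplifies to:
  ~a & (z | ~y)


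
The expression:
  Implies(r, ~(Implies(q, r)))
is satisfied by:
  {r: False}


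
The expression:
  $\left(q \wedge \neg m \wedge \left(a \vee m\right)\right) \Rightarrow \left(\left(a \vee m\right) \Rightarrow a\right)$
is always true.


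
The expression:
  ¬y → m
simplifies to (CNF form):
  m ∨ y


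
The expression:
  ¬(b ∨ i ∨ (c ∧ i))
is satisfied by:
  {i: False, b: False}


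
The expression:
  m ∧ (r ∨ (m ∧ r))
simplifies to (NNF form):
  m ∧ r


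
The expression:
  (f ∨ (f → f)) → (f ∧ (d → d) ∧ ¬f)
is never true.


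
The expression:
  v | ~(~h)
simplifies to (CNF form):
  h | v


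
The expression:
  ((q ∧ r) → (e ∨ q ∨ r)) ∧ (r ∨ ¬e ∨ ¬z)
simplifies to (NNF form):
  r ∨ ¬e ∨ ¬z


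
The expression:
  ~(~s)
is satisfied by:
  {s: True}


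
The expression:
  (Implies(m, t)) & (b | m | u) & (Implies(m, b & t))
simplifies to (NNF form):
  (b & t) | (b & ~m) | (u & ~m)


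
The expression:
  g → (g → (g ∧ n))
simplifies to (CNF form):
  n ∨ ¬g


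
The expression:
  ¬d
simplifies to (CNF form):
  ¬d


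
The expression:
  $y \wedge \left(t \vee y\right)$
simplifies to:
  $y$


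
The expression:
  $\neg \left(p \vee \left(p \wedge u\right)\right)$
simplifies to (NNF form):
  $\neg p$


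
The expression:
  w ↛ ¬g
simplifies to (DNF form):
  g ∧ w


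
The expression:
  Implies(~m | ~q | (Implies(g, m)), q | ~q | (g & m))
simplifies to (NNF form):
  True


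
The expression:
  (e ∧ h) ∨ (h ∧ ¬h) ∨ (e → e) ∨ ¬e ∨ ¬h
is always true.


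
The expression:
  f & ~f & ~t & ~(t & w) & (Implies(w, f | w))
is never true.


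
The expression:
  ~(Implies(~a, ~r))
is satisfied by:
  {r: True, a: False}


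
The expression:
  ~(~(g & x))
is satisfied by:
  {x: True, g: True}


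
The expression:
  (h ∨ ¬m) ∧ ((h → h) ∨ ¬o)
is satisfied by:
  {h: True, m: False}
  {m: False, h: False}
  {m: True, h: True}


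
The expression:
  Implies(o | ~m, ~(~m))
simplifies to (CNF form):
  m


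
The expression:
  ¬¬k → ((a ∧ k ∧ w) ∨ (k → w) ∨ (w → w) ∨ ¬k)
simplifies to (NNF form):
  True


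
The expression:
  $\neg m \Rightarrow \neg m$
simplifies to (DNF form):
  $\text{True}$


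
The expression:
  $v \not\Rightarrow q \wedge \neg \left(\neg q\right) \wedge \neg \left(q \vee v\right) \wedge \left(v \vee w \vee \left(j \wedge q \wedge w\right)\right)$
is never true.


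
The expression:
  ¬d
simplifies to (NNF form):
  ¬d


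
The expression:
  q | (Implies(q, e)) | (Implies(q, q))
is always true.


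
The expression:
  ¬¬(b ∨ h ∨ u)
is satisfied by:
  {b: True, u: True, h: True}
  {b: True, u: True, h: False}
  {b: True, h: True, u: False}
  {b: True, h: False, u: False}
  {u: True, h: True, b: False}
  {u: True, h: False, b: False}
  {h: True, u: False, b: False}


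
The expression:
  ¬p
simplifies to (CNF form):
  ¬p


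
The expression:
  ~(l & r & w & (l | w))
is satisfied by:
  {l: False, w: False, r: False}
  {r: True, l: False, w: False}
  {w: True, l: False, r: False}
  {r: True, w: True, l: False}
  {l: True, r: False, w: False}
  {r: True, l: True, w: False}
  {w: True, l: True, r: False}


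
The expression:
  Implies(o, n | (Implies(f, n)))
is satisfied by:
  {n: True, o: False, f: False}
  {o: False, f: False, n: False}
  {f: True, n: True, o: False}
  {f: True, o: False, n: False}
  {n: True, o: True, f: False}
  {o: True, n: False, f: False}
  {f: True, o: True, n: True}


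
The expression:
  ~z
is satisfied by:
  {z: False}


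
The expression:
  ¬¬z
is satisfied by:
  {z: True}


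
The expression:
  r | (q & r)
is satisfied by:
  {r: True}


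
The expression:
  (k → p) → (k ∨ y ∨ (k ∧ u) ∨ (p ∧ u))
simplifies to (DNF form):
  k ∨ y ∨ (p ∧ u)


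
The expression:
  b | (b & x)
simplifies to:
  b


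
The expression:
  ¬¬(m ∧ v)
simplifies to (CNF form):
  m ∧ v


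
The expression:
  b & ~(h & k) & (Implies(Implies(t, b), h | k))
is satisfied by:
  {b: True, k: True, h: False}
  {b: True, h: True, k: False}


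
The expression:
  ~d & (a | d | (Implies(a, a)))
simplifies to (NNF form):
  ~d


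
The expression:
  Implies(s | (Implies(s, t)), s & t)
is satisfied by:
  {t: True, s: True}


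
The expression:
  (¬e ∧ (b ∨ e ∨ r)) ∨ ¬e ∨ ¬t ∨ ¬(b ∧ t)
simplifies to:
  ¬b ∨ ¬e ∨ ¬t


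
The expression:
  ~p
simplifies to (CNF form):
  ~p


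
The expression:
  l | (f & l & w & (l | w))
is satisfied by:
  {l: True}


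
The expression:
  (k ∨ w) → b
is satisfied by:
  {b: True, w: False, k: False}
  {b: True, k: True, w: False}
  {b: True, w: True, k: False}
  {b: True, k: True, w: True}
  {k: False, w: False, b: False}


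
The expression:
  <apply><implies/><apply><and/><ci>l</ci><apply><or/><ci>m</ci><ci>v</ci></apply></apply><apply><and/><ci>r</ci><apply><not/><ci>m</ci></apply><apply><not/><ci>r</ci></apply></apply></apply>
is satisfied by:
  {v: False, l: False, m: False}
  {m: True, v: False, l: False}
  {v: True, m: False, l: False}
  {m: True, v: True, l: False}
  {l: True, m: False, v: False}


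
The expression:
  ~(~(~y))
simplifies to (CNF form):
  ~y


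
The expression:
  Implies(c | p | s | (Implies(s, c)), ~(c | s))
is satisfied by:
  {c: False, s: False}


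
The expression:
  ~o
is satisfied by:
  {o: False}


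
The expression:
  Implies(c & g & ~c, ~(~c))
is always true.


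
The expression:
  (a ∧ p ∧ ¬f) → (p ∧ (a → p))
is always true.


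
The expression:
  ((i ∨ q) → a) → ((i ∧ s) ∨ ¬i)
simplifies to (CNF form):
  s ∨ ¬a ∨ ¬i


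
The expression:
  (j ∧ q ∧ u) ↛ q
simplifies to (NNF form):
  False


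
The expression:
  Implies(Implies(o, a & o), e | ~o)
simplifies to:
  e | ~a | ~o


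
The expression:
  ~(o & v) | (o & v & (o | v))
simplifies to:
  True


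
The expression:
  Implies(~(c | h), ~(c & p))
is always true.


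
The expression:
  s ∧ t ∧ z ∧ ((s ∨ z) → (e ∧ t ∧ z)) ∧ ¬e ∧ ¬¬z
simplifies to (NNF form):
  False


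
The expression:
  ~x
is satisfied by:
  {x: False}


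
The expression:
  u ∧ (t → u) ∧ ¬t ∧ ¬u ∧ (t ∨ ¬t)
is never true.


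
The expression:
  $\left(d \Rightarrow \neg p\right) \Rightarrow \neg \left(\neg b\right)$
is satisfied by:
  {b: True, d: True, p: True}
  {b: True, d: True, p: False}
  {b: True, p: True, d: False}
  {b: True, p: False, d: False}
  {d: True, p: True, b: False}


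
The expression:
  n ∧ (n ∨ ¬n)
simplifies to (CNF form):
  n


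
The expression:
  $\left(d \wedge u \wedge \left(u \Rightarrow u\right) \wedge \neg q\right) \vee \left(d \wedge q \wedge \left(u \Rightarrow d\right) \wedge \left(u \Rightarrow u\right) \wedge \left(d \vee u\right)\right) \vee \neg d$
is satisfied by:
  {q: True, u: True, d: False}
  {q: True, u: False, d: False}
  {u: True, q: False, d: False}
  {q: False, u: False, d: False}
  {d: True, q: True, u: True}
  {d: True, q: True, u: False}
  {d: True, u: True, q: False}


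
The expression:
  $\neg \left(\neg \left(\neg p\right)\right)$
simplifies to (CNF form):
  $\neg p$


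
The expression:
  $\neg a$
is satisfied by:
  {a: False}


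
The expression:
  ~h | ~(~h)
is always true.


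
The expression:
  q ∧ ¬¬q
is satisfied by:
  {q: True}


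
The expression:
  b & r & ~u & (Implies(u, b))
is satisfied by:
  {r: True, b: True, u: False}


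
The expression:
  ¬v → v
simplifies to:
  v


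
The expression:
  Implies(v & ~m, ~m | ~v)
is always true.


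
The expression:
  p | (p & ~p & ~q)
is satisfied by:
  {p: True}


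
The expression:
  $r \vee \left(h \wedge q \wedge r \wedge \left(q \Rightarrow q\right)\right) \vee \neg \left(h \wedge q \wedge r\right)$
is always true.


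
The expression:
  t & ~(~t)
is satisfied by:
  {t: True}


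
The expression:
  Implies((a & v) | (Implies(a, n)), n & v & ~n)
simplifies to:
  a & ~n & ~v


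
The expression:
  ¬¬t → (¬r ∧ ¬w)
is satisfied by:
  {w: False, t: False, r: False}
  {r: True, w: False, t: False}
  {w: True, r: False, t: False}
  {r: True, w: True, t: False}
  {t: True, r: False, w: False}


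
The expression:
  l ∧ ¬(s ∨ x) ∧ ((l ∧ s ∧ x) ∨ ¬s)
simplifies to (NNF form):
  l ∧ ¬s ∧ ¬x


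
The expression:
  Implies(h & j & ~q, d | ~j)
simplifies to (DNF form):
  d | q | ~h | ~j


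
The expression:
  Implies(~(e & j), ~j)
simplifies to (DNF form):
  e | ~j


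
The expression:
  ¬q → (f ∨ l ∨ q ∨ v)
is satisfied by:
  {l: True, q: True, v: True, f: True}
  {l: True, q: True, v: True, f: False}
  {l: True, q: True, f: True, v: False}
  {l: True, q: True, f: False, v: False}
  {l: True, v: True, f: True, q: False}
  {l: True, v: True, f: False, q: False}
  {l: True, v: False, f: True, q: False}
  {l: True, v: False, f: False, q: False}
  {q: True, v: True, f: True, l: False}
  {q: True, v: True, f: False, l: False}
  {q: True, f: True, v: False, l: False}
  {q: True, f: False, v: False, l: False}
  {v: True, f: True, q: False, l: False}
  {v: True, q: False, f: False, l: False}
  {f: True, q: False, v: False, l: False}


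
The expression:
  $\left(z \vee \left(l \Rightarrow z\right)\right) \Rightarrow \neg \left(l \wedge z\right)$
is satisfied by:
  {l: False, z: False}
  {z: True, l: False}
  {l: True, z: False}


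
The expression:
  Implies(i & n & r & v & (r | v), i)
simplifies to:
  True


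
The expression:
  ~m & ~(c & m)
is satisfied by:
  {m: False}


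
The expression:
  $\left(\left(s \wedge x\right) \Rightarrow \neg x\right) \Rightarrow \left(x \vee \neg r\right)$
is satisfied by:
  {x: True, r: False}
  {r: False, x: False}
  {r: True, x: True}


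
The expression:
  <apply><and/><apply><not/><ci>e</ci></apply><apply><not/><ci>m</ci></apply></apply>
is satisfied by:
  {e: False, m: False}


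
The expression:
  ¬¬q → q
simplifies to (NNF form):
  True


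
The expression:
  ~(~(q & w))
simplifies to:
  q & w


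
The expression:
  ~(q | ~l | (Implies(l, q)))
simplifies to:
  l & ~q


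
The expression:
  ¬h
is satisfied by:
  {h: False}


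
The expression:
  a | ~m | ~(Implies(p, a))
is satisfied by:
  {a: True, p: True, m: False}
  {a: True, m: False, p: False}
  {p: True, m: False, a: False}
  {p: False, m: False, a: False}
  {a: True, p: True, m: True}
  {a: True, m: True, p: False}
  {p: True, m: True, a: False}


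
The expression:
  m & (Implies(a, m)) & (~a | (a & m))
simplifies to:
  m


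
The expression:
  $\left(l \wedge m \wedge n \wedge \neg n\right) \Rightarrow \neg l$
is always true.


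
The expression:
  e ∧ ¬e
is never true.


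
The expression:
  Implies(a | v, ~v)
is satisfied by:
  {v: False}


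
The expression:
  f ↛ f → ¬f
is always true.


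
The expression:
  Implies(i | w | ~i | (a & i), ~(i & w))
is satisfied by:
  {w: False, i: False}
  {i: True, w: False}
  {w: True, i: False}


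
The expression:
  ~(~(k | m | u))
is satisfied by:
  {k: True, m: True, u: True}
  {k: True, m: True, u: False}
  {k: True, u: True, m: False}
  {k: True, u: False, m: False}
  {m: True, u: True, k: False}
  {m: True, u: False, k: False}
  {u: True, m: False, k: False}


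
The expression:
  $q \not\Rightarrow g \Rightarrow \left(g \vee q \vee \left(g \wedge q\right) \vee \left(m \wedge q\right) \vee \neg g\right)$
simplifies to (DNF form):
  $\text{True}$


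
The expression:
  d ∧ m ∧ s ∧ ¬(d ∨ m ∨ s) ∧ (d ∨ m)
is never true.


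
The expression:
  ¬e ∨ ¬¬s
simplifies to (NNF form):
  s ∨ ¬e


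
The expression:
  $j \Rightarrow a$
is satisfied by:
  {a: True, j: False}
  {j: False, a: False}
  {j: True, a: True}


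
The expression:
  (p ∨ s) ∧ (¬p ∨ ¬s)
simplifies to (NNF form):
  (p ∧ ¬s) ∨ (s ∧ ¬p)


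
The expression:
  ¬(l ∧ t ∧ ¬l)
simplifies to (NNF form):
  True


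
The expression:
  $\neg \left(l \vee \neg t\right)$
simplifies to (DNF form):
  $t \wedge \neg l$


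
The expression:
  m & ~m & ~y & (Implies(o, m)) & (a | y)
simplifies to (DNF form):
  False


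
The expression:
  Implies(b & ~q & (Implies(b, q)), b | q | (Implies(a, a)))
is always true.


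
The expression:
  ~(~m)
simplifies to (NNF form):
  m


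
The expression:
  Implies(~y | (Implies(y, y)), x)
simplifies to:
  x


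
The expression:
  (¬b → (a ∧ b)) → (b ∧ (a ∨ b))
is always true.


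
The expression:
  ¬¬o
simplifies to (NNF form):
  o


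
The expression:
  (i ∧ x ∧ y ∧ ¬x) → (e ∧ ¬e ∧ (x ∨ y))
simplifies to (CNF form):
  True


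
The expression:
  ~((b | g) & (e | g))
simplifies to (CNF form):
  ~g & (~b | ~e)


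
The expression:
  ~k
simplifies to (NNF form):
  ~k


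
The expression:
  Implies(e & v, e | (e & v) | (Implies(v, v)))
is always true.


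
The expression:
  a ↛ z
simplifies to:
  a ∧ ¬z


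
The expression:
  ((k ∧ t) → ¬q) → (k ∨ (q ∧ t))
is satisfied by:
  {k: True, q: True, t: True}
  {k: True, q: True, t: False}
  {k: True, t: True, q: False}
  {k: True, t: False, q: False}
  {q: True, t: True, k: False}


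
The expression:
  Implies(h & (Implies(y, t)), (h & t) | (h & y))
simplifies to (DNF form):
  t | y | ~h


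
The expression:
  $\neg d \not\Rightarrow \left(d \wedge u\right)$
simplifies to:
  $\neg d$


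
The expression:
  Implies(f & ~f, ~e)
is always true.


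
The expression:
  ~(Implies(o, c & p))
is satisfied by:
  {o: True, p: False, c: False}
  {c: True, o: True, p: False}
  {p: True, o: True, c: False}


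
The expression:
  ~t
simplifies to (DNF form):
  ~t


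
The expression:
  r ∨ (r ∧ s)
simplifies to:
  r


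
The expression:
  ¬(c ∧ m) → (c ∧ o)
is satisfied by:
  {c: True, o: True, m: True}
  {c: True, o: True, m: False}
  {c: True, m: True, o: False}


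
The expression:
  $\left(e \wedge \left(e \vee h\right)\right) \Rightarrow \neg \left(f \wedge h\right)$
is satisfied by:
  {h: False, e: False, f: False}
  {f: True, h: False, e: False}
  {e: True, h: False, f: False}
  {f: True, e: True, h: False}
  {h: True, f: False, e: False}
  {f: True, h: True, e: False}
  {e: True, h: True, f: False}


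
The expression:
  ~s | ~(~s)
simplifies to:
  True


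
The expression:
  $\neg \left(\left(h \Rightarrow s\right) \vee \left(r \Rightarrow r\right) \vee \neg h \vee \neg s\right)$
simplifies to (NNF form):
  $\text{False}$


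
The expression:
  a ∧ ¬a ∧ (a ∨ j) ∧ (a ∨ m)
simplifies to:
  False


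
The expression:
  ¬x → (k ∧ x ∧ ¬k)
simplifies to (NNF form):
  x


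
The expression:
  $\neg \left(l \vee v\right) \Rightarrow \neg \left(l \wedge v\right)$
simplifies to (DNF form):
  $\text{True}$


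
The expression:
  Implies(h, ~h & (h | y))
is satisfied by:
  {h: False}


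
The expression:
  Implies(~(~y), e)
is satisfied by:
  {e: True, y: False}
  {y: False, e: False}
  {y: True, e: True}


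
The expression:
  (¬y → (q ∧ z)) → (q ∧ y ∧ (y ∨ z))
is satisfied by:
  {q: False, y: False, z: False}
  {z: True, q: False, y: False}
  {q: True, z: False, y: False}
  {y: True, q: True, z: False}
  {y: True, z: True, q: True}


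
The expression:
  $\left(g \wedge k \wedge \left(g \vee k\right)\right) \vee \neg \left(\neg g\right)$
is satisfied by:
  {g: True}


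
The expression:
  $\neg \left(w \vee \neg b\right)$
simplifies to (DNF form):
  $b \wedge \neg w$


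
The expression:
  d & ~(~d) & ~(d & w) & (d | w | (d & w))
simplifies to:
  d & ~w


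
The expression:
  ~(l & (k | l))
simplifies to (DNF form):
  ~l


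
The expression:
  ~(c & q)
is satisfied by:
  {c: False, q: False}
  {q: True, c: False}
  {c: True, q: False}


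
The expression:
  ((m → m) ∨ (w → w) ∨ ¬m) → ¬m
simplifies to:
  ¬m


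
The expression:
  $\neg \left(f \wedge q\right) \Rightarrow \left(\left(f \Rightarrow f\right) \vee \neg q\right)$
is always true.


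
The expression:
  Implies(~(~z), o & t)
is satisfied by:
  {t: True, o: True, z: False}
  {t: True, o: False, z: False}
  {o: True, t: False, z: False}
  {t: False, o: False, z: False}
  {t: True, z: True, o: True}


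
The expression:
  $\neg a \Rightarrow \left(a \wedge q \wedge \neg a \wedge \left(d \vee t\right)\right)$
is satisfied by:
  {a: True}


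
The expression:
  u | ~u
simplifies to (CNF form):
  True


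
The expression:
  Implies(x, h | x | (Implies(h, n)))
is always true.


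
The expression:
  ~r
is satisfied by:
  {r: False}


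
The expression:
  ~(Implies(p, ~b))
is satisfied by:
  {p: True, b: True}


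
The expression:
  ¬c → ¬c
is always true.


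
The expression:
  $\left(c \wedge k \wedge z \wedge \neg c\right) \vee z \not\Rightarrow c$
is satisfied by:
  {z: True, c: False}


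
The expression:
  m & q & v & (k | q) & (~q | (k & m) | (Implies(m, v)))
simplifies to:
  m & q & v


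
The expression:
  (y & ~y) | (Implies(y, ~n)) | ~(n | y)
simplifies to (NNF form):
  ~n | ~y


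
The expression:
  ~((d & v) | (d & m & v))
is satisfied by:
  {v: False, d: False}
  {d: True, v: False}
  {v: True, d: False}


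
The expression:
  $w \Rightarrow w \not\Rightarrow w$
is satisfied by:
  {w: False}


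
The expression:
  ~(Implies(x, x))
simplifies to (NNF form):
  False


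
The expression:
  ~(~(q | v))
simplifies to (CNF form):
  q | v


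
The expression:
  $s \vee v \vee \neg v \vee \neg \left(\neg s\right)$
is always true.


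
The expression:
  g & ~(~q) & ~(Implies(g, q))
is never true.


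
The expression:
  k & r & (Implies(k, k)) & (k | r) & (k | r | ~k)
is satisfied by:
  {r: True, k: True}


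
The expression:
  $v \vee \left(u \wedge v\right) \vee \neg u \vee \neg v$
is always true.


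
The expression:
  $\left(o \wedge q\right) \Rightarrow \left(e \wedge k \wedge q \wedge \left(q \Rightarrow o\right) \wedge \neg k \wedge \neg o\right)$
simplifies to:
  $\neg o \vee \neg q$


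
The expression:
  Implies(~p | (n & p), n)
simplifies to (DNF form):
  n | p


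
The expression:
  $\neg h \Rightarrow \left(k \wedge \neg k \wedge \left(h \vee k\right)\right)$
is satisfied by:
  {h: True}


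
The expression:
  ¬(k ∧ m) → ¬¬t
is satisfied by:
  {t: True, m: True, k: True}
  {t: True, m: True, k: False}
  {t: True, k: True, m: False}
  {t: True, k: False, m: False}
  {m: True, k: True, t: False}


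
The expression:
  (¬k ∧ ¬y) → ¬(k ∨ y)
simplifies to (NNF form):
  True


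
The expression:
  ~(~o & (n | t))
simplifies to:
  o | (~n & ~t)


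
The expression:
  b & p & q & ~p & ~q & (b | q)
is never true.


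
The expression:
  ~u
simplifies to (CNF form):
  ~u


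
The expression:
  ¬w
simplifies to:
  ¬w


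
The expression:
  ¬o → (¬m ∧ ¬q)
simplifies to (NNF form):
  o ∨ (¬m ∧ ¬q)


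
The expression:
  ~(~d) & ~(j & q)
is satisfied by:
  {d: True, q: False, j: False}
  {j: True, d: True, q: False}
  {q: True, d: True, j: False}


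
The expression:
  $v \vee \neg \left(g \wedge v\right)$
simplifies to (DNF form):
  $\text{True}$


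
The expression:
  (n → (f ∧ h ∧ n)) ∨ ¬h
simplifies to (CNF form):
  f ∨ ¬h ∨ ¬n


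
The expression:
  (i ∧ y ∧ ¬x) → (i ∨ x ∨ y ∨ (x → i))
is always true.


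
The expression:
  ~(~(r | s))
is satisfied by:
  {r: True, s: True}
  {r: True, s: False}
  {s: True, r: False}


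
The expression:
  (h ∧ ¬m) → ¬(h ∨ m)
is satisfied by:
  {m: True, h: False}
  {h: False, m: False}
  {h: True, m: True}


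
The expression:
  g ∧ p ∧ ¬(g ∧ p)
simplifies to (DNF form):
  False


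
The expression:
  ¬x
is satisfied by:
  {x: False}


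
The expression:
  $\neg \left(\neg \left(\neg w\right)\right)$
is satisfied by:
  {w: False}


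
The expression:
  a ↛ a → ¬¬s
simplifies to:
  True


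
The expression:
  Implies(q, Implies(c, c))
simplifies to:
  True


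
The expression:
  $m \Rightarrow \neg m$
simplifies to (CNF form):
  $\neg m$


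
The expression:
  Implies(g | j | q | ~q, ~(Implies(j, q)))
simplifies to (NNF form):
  j & ~q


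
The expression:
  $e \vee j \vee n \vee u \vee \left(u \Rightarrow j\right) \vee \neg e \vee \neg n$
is always true.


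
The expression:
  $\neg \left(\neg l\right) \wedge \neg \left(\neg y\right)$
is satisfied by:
  {y: True, l: True}


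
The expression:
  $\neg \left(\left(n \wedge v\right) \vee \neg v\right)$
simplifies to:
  $v \wedge \neg n$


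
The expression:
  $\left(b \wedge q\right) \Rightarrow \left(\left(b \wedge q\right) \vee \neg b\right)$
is always true.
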